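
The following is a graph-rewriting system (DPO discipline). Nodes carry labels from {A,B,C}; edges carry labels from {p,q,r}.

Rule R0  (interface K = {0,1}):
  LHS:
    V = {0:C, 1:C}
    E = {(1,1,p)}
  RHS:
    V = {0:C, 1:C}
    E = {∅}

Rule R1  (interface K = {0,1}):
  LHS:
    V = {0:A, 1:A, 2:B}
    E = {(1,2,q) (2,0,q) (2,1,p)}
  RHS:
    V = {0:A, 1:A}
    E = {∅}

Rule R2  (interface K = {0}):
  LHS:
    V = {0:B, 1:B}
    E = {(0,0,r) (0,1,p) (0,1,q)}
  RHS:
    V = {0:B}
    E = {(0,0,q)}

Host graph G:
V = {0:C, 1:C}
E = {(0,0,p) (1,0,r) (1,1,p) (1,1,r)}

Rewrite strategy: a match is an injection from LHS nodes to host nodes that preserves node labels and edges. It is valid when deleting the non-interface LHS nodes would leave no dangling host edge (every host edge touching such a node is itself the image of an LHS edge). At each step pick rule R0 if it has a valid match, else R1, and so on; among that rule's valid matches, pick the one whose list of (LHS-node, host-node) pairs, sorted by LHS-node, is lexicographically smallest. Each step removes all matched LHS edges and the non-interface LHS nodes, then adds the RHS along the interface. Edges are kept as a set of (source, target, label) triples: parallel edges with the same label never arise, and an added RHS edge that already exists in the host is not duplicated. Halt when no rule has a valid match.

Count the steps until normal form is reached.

Answer: 2

Rewrite trace:
start.  V:2 E:4  edges: 0-p->0 1-r->0 1-p->1 1-r->1
1. fire R0 via {0↦0, 1↦1}  →  V:2 E:3  edges: 0-p->0 1-r->0 1-r->1
2. fire R0 via {0↦1, 1↦0}  →  V:2 E:2  edges: 1-r->0 1-r->1
final graph: no rule applies after step 2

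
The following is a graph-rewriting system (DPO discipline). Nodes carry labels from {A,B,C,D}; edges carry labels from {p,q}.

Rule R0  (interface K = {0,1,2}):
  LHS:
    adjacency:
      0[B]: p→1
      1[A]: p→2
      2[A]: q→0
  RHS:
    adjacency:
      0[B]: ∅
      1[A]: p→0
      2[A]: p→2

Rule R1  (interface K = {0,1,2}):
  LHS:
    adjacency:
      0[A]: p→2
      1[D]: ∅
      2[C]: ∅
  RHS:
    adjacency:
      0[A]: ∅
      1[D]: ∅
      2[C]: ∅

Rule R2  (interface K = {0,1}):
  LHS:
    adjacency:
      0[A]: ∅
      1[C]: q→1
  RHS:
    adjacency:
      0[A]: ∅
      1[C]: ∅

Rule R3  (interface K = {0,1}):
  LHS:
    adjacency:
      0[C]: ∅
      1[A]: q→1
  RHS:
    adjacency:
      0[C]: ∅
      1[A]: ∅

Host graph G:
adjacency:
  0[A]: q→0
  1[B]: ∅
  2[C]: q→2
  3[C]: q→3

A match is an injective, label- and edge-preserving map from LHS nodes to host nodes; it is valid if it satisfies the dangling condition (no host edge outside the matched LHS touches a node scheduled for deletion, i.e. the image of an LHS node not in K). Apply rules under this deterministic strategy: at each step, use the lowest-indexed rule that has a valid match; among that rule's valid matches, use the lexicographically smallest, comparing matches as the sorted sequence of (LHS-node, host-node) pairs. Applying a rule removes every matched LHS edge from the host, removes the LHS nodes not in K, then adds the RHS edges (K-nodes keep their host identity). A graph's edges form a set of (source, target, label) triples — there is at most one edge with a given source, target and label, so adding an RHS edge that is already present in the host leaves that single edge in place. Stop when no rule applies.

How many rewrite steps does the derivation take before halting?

Answer: 3

Rewrite trace:
start.  V:4 E:3  edges: 0-q->0 2-q->2 3-q->3
1. fire R2 via {0↦0, 1↦2}  →  V:4 E:2  edges: 0-q->0 3-q->3
2. fire R2 via {0↦0, 1↦3}  →  V:4 E:1  edges: 0-q->0
3. fire R3 via {0↦2, 1↦0}  →  V:4 E:0  edges: ∅
halt: no rule applies after step 3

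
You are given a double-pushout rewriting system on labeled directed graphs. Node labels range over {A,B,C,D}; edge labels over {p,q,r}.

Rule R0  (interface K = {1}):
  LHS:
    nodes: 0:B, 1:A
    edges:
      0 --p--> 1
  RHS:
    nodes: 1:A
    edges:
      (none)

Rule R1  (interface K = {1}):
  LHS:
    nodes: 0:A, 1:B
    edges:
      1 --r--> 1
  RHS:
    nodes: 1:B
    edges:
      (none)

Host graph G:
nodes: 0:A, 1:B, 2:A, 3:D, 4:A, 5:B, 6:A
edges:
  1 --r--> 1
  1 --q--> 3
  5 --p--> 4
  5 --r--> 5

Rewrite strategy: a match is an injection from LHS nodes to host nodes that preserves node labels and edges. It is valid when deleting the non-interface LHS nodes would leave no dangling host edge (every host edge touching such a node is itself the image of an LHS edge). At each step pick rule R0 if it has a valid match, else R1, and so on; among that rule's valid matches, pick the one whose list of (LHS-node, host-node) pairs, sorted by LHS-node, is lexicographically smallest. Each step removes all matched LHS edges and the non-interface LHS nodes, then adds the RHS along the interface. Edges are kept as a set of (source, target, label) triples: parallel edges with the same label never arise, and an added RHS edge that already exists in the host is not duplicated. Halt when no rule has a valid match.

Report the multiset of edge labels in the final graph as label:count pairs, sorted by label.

start.  V:7 E:4  edges: 1-r->1 1-q->3 5-p->4 5-r->5
1. fire R1 via {0↦0, 1↦1}  →  V:6 E:3  edges: 1-q->3 5-p->4 5-r->5
2. fire R1 via {0↦2, 1↦5}  →  V:5 E:2  edges: 1-q->3 5-p->4
3. fire R0 via {0↦5, 1↦4}  →  V:4 E:1  edges: 1-q->3
normal form: no rule applies after step 3
NF edges: [(1, 3, 'q')]

Answer: q:1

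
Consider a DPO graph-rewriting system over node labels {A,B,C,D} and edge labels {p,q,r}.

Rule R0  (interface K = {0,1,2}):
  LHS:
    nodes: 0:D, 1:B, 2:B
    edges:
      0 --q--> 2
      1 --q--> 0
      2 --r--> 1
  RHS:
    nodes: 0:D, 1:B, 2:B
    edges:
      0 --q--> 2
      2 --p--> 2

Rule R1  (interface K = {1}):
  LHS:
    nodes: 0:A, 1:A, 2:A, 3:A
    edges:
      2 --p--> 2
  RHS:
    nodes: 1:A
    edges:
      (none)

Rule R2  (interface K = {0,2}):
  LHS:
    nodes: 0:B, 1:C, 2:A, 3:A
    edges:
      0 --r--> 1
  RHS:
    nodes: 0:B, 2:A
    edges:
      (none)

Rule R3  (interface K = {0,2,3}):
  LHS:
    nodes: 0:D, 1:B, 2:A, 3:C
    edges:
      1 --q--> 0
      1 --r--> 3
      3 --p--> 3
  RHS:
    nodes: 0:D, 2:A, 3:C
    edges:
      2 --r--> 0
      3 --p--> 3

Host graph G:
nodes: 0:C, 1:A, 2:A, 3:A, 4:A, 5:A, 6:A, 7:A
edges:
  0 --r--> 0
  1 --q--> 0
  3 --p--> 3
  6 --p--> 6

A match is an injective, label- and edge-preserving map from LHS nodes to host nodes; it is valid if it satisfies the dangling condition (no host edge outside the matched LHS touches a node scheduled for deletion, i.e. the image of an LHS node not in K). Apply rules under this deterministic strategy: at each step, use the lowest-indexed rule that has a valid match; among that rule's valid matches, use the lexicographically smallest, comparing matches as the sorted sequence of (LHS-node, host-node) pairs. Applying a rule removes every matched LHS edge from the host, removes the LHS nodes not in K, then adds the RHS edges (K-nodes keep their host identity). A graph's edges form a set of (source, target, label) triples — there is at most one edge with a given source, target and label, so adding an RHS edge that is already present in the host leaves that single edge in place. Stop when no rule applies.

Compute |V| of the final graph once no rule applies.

start.  V:8 E:4  edges: 0-r->0 1-q->0 3-p->3 6-p->6
1. fire R1 via {0↦2, 1↦1, 2↦3, 3↦4}  →  V:5 E:3  edges: 0-r->0 1-q->0 6-p->6
2. fire R1 via {0↦5, 1↦1, 2↦6, 3↦7}  →  V:2 E:2  edges: 0-r->0 1-q->0
final graph: no rule applies after step 2
NF nodes: {0:C, 1:A}

Answer: 2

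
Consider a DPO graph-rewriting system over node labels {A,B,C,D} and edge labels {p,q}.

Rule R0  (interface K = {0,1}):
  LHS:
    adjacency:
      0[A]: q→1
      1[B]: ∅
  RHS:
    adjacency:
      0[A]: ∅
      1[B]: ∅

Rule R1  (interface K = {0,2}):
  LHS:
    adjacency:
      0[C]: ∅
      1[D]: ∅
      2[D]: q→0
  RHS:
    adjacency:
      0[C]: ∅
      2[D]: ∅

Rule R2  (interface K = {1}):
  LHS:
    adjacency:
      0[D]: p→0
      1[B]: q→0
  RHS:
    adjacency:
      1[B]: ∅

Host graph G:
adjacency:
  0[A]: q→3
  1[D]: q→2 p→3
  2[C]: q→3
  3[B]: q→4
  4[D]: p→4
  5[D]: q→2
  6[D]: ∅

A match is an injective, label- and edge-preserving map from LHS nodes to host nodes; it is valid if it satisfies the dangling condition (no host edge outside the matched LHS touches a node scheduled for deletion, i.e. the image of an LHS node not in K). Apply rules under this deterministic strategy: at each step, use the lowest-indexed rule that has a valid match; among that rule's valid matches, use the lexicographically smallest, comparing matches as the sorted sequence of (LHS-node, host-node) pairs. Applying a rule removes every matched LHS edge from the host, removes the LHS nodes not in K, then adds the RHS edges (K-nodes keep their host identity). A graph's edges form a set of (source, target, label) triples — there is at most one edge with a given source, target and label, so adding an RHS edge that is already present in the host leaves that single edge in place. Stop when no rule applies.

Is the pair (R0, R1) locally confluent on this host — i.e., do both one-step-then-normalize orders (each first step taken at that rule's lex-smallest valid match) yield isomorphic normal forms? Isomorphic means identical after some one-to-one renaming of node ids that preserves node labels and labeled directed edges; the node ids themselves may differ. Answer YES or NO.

branch R0-first: apply at {0↦0, 1↦3} → |E|=6, then 2 more step(s) → NF |V|=5 |E|=3 V={0:A, 1:D, 2:C, 3:B, 5:D} E=1-p->3 2-q->3 5-q->2
branch R1-first: apply at {0↦2, 1↦6, 2↦1} → |E|=6, then 2 more step(s) → NF |V|=5 |E|=3 V={0:A, 1:D, 2:C, 3:B, 5:D} E=1-p->3 2-q->3 5-q->2
graphs isomorphic (equal up to label-preserving node renaming)

Answer: YES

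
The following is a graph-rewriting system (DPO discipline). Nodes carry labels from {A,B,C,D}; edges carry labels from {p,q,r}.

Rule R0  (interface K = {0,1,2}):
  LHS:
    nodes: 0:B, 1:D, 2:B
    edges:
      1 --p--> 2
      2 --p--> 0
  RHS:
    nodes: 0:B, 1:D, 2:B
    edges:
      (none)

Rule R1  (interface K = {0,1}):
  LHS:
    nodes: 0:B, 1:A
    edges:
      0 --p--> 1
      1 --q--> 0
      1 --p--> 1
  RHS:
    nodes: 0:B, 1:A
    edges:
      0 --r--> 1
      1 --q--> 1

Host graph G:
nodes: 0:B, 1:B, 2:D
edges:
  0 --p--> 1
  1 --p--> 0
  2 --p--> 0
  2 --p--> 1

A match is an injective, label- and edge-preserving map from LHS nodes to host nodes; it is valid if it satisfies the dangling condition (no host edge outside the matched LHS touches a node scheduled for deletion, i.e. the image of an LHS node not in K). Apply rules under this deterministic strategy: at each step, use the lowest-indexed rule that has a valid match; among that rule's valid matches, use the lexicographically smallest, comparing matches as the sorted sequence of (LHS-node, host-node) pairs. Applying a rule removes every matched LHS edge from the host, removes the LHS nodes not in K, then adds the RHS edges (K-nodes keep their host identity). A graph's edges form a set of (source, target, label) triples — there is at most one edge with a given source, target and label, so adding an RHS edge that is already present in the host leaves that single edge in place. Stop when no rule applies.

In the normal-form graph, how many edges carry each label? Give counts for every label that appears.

Answer: (no edges)

Steps:
start.  V:3 E:4  edges: 0-p->1 1-p->0 2-p->0 2-p->1
1. fire R0 via {0↦0, 1↦2, 2↦1}  →  V:3 E:2  edges: 0-p->1 2-p->0
2. fire R0 via {0↦1, 1↦2, 2↦0}  →  V:3 E:0  edges: ∅
halt: no rule applies after step 2
NF edges: []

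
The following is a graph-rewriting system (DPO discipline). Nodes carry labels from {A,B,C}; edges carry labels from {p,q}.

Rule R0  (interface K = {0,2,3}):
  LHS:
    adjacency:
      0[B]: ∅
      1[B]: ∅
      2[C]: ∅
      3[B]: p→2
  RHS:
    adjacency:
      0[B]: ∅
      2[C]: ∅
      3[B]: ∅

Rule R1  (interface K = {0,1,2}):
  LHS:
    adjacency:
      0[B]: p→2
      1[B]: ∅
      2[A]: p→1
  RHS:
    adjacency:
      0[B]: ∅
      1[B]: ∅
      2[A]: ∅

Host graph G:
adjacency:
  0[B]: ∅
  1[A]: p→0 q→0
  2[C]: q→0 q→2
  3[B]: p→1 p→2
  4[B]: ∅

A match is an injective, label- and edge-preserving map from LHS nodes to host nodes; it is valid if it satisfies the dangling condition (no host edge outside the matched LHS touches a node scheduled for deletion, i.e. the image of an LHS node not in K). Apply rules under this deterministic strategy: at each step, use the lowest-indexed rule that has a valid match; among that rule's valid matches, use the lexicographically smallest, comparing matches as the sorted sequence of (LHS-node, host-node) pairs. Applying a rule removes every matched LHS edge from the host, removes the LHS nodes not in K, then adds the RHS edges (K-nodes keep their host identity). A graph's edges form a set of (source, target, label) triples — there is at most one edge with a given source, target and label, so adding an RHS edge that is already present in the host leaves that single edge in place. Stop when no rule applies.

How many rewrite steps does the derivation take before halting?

Answer: 2

Rewrite trace:
start.  V:5 E:6  edges: 1-p->0 1-q->0 2-q->0 2-q->2 3-p->1 3-p->2
1. fire R0 via {0↦0, 1↦4, 2↦2, 3↦3}  →  V:4 E:5  edges: 1-p->0 1-q->0 2-q->0 2-q->2 3-p->1
2. fire R1 via {0↦3, 1↦0, 2↦1}  →  V:4 E:3  edges: 1-q->0 2-q->0 2-q->2
halt: no rule applies after step 2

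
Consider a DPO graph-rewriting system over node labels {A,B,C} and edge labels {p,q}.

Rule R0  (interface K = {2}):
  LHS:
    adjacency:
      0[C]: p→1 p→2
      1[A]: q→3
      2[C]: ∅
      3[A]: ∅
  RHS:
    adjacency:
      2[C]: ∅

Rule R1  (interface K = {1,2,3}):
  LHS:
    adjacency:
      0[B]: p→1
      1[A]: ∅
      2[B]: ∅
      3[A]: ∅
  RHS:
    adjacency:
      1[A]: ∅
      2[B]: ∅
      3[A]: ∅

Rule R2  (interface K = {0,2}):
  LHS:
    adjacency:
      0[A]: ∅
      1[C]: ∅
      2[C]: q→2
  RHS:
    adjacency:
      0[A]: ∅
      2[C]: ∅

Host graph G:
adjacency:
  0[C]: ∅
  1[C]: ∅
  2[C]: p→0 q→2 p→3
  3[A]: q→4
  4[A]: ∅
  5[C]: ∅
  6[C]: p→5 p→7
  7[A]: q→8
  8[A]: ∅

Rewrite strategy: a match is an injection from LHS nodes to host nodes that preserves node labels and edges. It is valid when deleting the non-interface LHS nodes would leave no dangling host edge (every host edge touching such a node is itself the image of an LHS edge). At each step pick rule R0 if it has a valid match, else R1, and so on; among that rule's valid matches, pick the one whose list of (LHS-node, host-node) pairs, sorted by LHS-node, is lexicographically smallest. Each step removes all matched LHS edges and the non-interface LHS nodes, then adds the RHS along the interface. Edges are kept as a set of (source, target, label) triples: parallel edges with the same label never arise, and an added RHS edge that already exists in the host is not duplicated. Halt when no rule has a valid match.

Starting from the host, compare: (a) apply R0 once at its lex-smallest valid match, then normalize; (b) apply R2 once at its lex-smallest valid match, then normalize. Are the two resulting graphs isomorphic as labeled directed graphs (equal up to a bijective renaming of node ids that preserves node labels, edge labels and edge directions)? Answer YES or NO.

Answer: YES

Derivation:
branch R0-first: apply at {0↦6, 1↦7, 2↦5, 3↦8} → |E|=4, then 2 more step(s) → NF |V|=2 |E|=0 V={0:C, 5:C} E=∅
branch R2-first: apply at {0↦3, 1↦1, 2↦2} → |E|=6, then 2 more step(s) → NF |V|=2 |E|=0 V={0:C, 5:C} E=∅
graphs isomorphic (equal up to label-preserving node renaming)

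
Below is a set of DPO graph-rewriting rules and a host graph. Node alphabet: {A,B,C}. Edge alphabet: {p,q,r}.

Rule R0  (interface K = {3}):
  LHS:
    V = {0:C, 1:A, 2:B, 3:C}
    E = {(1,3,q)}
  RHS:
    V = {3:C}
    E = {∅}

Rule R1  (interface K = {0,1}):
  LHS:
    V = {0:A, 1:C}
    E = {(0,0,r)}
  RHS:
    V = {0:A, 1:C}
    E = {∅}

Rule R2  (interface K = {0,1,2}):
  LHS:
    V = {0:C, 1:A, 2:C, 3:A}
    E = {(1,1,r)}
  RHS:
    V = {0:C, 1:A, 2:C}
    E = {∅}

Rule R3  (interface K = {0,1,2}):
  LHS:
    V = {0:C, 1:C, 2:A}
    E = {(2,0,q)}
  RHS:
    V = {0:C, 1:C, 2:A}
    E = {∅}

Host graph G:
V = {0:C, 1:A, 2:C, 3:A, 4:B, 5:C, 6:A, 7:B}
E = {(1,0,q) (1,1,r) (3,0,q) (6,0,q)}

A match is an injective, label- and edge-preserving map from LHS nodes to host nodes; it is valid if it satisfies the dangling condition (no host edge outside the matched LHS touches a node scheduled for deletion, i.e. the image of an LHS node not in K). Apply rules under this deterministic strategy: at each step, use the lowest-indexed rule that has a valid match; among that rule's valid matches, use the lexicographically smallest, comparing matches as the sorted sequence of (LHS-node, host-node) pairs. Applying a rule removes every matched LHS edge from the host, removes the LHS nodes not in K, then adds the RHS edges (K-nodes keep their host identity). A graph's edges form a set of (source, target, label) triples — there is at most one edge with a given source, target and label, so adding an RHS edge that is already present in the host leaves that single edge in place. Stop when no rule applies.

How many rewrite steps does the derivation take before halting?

Answer: 3

Steps:
initial: |V|=8 |E|=4  E = 1-q->0 1-r->1 3-q->0 6-q->0
step 1: apply R0 at {0↦2, 1↦3, 2↦4, 3↦0}  → |V|=5 |E|=3  E = 1-q->0 1-r->1 6-q->0
step 2: apply R0 at {0↦5, 1↦6, 2↦7, 3↦0}  → |V|=2 |E|=2  E = 1-q->0 1-r->1
step 3: apply R1 at {0↦1, 1↦0}  → |V|=2 |E|=1  E = 1-q->0
halt: no rule applies after step 3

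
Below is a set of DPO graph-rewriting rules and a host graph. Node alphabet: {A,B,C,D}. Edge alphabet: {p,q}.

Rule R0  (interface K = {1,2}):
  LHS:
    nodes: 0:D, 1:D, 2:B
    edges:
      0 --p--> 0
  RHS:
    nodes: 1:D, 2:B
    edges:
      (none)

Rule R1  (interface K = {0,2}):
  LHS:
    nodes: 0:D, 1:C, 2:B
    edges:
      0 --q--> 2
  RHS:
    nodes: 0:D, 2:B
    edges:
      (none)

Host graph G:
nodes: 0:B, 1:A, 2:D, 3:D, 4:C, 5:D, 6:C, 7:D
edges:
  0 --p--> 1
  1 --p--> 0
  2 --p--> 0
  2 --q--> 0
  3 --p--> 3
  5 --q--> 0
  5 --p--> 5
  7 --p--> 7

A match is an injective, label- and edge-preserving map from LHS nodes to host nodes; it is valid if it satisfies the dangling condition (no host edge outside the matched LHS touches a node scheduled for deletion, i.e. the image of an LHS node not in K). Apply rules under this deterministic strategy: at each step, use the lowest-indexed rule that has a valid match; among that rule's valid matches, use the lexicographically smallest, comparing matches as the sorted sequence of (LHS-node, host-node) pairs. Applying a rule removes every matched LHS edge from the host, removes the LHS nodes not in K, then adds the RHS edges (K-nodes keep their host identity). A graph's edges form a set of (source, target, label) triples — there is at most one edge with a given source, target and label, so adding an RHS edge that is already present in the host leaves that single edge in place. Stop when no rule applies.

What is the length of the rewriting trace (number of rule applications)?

Answer: 5

Derivation:
[0] host  ⇒  8 nodes, 8 edges  {0-p->1 1-p->0 2-p->0 2-q->0 3-p->3 5-q->0 5-p->5 7-p->7}
[1] R0 @ {0↦3, 1↦2, 2↦0}  ⇒  7 nodes, 7 edges  {0-p->1 1-p->0 2-p->0 2-q->0 5-q->0 5-p->5 7-p->7}
[2] R0 @ {0↦7, 1↦2, 2↦0}  ⇒  6 nodes, 6 edges  {0-p->1 1-p->0 2-p->0 2-q->0 5-q->0 5-p->5}
[3] R1 @ {0↦2, 1↦4, 2↦0}  ⇒  5 nodes, 5 edges  {0-p->1 1-p->0 2-p->0 5-q->0 5-p->5}
[4] R1 @ {0↦5, 1↦6, 2↦0}  ⇒  4 nodes, 4 edges  {0-p->1 1-p->0 2-p->0 5-p->5}
[5] R0 @ {0↦5, 1↦2, 2↦0}  ⇒  3 nodes, 3 edges  {0-p->1 1-p->0 2-p->0}
halt: no rule applies after step 5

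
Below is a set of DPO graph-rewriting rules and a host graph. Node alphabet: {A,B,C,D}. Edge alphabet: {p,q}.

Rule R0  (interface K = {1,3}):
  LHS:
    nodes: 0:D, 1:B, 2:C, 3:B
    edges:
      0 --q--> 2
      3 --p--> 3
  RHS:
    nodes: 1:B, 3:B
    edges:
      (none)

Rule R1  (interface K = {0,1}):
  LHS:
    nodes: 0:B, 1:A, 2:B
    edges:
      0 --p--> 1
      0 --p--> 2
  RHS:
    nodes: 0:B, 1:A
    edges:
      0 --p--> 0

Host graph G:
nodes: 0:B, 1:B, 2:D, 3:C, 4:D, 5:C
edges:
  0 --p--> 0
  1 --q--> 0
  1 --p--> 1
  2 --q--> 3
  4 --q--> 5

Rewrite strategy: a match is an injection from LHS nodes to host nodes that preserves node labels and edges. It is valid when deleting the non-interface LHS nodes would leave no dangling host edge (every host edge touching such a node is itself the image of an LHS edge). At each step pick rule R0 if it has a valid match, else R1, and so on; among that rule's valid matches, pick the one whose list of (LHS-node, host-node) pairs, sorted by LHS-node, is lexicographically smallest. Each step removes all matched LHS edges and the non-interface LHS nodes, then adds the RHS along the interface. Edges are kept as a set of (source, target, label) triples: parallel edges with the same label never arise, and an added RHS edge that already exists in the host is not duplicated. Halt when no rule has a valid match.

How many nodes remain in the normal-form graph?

[0] host  ⇒  6 nodes, 5 edges  {0-p->0 1-q->0 1-p->1 2-q->3 4-q->5}
[1] R0 @ {0↦2, 1↦0, 2↦3, 3↦1}  ⇒  4 nodes, 3 edges  {0-p->0 1-q->0 4-q->5}
[2] R0 @ {0↦4, 1↦1, 2↦5, 3↦0}  ⇒  2 nodes, 1 edges  {1-q->0}
final graph: no rule applies after step 2
NF nodes: {0:B, 1:B}

Answer: 2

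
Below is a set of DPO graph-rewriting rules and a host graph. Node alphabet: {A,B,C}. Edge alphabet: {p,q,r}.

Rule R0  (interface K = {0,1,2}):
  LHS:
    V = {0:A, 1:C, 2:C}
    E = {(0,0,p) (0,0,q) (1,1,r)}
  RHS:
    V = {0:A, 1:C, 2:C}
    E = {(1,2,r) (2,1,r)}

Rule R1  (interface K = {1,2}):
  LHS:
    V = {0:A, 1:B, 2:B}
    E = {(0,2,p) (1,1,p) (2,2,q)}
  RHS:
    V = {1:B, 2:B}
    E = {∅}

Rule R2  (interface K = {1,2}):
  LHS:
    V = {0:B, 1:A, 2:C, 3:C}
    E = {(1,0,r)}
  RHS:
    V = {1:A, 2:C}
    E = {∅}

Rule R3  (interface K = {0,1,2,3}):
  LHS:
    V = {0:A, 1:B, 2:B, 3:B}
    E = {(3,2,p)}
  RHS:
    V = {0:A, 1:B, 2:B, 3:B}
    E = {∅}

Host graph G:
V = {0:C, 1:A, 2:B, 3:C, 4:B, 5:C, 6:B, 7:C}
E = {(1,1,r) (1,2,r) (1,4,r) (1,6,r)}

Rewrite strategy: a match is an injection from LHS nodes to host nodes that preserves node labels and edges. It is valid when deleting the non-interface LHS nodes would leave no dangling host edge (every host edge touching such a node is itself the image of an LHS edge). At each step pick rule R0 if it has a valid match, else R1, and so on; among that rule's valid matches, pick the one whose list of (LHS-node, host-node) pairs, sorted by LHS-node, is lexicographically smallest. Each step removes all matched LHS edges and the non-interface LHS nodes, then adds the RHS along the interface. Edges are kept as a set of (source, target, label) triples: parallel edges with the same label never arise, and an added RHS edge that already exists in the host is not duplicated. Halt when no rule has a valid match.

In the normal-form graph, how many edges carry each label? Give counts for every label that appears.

initial: |V|=8 |E|=4  E = 1-r->1 1-r->2 1-r->4 1-r->6
step 1: apply R2 at {0↦2, 1↦1, 2↦0, 3↦3}  → |V|=6 |E|=3  E = 1-r->1 1-r->4 1-r->6
step 2: apply R2 at {0↦4, 1↦1, 2↦0, 3↦5}  → |V|=4 |E|=2  E = 1-r->1 1-r->6
step 3: apply R2 at {0↦6, 1↦1, 2↦0, 3↦7}  → |V|=2 |E|=1  E = 1-r->1
normal form: no rule applies after step 3
NF edges: [(1, 1, 'r')]

Answer: r:1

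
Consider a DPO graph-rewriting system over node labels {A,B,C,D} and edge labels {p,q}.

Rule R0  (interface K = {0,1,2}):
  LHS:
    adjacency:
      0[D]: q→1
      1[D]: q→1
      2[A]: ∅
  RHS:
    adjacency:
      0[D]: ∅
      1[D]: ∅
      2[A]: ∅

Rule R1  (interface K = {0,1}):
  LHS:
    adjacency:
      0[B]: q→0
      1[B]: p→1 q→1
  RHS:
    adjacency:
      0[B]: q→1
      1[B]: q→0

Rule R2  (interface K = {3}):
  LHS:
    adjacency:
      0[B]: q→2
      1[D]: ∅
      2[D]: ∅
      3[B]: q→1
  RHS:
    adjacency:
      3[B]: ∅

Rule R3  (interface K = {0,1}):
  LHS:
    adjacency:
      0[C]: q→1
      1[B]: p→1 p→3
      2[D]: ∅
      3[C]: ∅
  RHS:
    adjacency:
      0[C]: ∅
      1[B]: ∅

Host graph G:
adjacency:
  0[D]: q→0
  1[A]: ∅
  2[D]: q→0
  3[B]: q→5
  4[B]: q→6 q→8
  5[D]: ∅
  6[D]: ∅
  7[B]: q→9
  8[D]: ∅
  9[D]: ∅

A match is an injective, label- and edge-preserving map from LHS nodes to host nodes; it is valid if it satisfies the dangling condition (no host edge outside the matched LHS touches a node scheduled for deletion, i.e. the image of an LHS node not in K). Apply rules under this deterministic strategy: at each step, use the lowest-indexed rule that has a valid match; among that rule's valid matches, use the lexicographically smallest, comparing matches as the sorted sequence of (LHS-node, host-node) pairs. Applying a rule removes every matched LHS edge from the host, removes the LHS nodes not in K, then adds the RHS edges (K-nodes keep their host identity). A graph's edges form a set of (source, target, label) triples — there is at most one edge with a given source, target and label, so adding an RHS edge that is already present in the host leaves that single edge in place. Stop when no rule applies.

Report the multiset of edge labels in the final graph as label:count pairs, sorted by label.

Answer: (no edges)

Derivation:
start.  V:10 E:6  edges: 0-q->0 2-q->0 3-q->5 4-q->6 4-q->8 7-q->9
1. fire R0 via {0↦2, 1↦0, 2↦1}  →  V:10 E:4  edges: 3-q->5 4-q->6 4-q->8 7-q->9
2. fire R2 via {0↦3, 1↦6, 2↦5, 3↦4}  →  V:7 E:2  edges: 4-q->8 7-q->9
3. fire R2 via {0↦4, 1↦9, 2↦8, 3↦7}  →  V:4 E:0  edges: ∅
final graph: no rule applies after step 3
NF edges: []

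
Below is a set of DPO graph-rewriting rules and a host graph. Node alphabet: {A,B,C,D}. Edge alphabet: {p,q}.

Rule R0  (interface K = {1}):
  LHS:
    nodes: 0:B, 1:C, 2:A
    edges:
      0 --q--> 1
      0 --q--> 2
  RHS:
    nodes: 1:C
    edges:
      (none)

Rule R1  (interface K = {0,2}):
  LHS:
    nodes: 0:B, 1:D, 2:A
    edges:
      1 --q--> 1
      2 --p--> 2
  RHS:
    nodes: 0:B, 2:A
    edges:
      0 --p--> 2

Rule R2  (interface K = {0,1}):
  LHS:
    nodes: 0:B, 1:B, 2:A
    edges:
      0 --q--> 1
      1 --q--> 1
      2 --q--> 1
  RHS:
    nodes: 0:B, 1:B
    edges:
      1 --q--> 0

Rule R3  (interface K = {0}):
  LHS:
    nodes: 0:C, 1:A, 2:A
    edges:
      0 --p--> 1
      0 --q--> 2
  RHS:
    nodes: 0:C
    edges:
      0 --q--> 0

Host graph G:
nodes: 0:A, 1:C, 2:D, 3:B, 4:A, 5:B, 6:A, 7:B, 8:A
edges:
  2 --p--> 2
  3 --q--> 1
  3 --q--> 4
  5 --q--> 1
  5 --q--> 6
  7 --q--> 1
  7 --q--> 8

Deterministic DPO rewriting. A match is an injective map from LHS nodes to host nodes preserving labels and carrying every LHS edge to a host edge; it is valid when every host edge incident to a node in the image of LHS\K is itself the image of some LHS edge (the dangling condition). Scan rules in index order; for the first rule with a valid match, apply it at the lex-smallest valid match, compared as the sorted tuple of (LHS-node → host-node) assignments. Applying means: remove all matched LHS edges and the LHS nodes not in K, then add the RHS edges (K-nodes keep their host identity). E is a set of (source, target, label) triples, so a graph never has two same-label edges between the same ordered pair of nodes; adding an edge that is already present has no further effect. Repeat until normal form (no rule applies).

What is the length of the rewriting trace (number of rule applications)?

Answer: 3

Rewrite trace:
start.  V:9 E:7  edges: 2-p->2 3-q->1 3-q->4 5-q->1 5-q->6 7-q->1 7-q->8
1. fire R0 via {0↦3, 1↦1, 2↦4}  →  V:7 E:5  edges: 2-p->2 5-q->1 5-q->6 7-q->1 7-q->8
2. fire R0 via {0↦5, 1↦1, 2↦6}  →  V:5 E:3  edges: 2-p->2 7-q->1 7-q->8
3. fire R0 via {0↦7, 1↦1, 2↦8}  →  V:3 E:1  edges: 2-p->2
normal form: no rule applies after step 3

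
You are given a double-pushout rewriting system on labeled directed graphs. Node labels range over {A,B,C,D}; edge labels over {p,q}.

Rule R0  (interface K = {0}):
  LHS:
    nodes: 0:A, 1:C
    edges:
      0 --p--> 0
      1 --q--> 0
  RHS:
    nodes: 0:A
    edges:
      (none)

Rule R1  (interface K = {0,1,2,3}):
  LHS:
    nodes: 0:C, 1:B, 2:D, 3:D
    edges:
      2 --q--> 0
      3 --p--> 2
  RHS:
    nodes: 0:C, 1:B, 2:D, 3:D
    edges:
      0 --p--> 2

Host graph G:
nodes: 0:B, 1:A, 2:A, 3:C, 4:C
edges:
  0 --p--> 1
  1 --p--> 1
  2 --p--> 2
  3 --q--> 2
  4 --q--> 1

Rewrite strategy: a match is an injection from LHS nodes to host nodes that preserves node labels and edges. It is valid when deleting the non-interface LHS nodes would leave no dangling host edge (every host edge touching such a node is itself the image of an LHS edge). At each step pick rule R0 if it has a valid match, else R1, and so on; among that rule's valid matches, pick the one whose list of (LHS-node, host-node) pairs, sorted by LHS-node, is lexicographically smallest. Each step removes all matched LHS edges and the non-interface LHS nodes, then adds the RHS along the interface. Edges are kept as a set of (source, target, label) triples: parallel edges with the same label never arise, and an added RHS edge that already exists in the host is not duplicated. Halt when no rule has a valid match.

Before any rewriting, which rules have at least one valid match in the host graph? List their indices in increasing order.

R0: 2 valid matches — {0↦1, 1↦4}, {0↦2, 1↦3}
R1: no valid match — LHS pattern not found

Answer: [R0]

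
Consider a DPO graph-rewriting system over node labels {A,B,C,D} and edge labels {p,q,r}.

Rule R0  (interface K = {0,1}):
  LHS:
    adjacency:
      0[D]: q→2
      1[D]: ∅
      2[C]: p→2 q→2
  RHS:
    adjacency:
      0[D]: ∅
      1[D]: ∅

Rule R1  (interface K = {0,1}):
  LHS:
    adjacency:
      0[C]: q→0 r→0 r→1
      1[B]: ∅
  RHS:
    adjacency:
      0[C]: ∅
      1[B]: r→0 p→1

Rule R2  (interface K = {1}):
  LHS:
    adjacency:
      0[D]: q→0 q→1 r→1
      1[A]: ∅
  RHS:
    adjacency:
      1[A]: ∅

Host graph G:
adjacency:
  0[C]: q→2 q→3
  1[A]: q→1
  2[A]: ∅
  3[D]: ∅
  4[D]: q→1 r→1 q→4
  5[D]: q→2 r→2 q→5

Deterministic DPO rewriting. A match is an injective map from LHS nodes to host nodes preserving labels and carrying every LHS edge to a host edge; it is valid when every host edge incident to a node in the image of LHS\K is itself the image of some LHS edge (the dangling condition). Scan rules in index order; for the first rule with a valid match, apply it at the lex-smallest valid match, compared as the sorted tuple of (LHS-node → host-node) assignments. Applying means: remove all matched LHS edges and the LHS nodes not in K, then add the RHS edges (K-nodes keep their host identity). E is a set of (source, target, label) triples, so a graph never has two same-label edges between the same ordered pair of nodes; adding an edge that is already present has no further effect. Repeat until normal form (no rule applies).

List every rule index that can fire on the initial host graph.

Answer: [R2]

Rewrite trace:
R0: no valid match — LHS pattern not found
R1: no valid match — LHS pattern not found
R2: 2 valid matches — {0↦4, 1↦1}, {0↦5, 1↦2}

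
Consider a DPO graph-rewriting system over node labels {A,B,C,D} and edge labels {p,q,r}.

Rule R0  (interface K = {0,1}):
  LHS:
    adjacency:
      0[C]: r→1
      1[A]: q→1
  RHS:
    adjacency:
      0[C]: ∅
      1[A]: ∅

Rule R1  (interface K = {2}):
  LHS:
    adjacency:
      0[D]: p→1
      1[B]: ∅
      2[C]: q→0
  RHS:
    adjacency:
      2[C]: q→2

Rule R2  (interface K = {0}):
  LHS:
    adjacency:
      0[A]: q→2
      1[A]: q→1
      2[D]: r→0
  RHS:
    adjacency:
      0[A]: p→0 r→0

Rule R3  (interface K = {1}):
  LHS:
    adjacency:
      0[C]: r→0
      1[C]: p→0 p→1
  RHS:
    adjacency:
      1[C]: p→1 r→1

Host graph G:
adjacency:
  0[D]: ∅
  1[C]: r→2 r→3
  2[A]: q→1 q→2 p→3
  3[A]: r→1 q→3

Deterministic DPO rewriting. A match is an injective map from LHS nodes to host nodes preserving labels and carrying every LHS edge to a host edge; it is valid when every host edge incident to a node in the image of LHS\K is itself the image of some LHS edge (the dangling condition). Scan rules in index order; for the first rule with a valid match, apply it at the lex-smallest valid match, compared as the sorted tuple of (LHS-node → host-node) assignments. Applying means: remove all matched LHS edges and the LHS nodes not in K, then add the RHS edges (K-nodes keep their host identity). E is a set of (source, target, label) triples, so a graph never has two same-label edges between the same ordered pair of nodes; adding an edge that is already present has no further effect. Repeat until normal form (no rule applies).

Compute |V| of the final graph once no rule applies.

start.  V:4 E:7  edges: 1-r->2 1-r->3 2-q->1 2-q->2 2-p->3 3-r->1 3-q->3
1. fire R0 via {0↦1, 1↦2}  →  V:4 E:5  edges: 1-r->3 2-q->1 2-p->3 3-r->1 3-q->3
2. fire R0 via {0↦1, 1↦3}  →  V:4 E:3  edges: 2-q->1 2-p->3 3-r->1
normal form: no rule applies after step 2
NF nodes: {0:D, 1:C, 2:A, 3:A}

Answer: 4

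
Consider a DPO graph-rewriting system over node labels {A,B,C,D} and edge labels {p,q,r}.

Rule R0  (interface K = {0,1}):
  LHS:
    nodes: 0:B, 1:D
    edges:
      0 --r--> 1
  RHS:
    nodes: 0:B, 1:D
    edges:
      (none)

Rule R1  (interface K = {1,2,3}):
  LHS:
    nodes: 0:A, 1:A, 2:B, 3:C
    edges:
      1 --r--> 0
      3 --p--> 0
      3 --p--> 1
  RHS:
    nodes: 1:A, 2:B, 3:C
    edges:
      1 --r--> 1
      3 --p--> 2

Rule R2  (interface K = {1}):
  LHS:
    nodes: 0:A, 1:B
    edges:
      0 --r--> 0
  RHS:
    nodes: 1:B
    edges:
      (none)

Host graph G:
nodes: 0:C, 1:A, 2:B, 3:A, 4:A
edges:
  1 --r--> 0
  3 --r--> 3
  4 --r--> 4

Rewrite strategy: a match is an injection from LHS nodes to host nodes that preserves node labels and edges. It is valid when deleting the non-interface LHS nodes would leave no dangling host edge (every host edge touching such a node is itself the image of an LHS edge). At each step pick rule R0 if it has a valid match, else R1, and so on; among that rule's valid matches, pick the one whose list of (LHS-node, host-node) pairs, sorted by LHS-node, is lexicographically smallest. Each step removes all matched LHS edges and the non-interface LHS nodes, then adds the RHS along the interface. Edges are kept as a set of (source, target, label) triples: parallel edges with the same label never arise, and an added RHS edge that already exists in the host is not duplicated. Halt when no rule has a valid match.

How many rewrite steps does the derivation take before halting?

Answer: 2

Steps:
[0] host  ⇒  5 nodes, 3 edges  {1-r->0 3-r->3 4-r->4}
[1] R2 @ {0↦3, 1↦2}  ⇒  4 nodes, 2 edges  {1-r->0 4-r->4}
[2] R2 @ {0↦4, 1↦2}  ⇒  3 nodes, 1 edges  {1-r->0}
final graph: no rule applies after step 2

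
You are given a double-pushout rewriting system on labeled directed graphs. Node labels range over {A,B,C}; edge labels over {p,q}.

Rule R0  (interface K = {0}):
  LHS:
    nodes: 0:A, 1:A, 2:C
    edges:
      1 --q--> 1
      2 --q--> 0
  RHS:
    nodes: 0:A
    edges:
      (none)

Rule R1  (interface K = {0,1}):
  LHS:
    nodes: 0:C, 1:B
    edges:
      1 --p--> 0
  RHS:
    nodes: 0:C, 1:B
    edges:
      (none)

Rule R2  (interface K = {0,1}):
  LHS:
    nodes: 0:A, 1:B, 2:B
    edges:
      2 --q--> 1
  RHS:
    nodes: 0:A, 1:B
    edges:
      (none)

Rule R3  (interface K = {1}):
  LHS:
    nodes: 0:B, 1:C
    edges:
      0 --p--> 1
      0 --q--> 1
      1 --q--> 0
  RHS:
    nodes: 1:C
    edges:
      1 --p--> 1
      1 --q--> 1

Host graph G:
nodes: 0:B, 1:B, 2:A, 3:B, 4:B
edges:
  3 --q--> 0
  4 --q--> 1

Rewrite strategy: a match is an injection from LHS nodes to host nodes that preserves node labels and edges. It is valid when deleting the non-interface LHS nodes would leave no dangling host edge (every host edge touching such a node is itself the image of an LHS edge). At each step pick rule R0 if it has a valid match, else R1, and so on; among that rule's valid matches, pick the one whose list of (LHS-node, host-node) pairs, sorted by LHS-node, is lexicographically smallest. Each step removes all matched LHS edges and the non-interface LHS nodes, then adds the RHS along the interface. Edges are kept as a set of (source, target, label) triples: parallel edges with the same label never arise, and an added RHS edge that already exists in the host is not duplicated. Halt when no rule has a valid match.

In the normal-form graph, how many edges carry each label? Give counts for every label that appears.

start.  V:5 E:2  edges: 3-q->0 4-q->1
1. fire R2 via {0↦2, 1↦0, 2↦3}  →  V:4 E:1  edges: 4-q->1
2. fire R2 via {0↦2, 1↦1, 2↦4}  →  V:3 E:0  edges: ∅
normal form: no rule applies after step 2
NF edges: []

Answer: (no edges)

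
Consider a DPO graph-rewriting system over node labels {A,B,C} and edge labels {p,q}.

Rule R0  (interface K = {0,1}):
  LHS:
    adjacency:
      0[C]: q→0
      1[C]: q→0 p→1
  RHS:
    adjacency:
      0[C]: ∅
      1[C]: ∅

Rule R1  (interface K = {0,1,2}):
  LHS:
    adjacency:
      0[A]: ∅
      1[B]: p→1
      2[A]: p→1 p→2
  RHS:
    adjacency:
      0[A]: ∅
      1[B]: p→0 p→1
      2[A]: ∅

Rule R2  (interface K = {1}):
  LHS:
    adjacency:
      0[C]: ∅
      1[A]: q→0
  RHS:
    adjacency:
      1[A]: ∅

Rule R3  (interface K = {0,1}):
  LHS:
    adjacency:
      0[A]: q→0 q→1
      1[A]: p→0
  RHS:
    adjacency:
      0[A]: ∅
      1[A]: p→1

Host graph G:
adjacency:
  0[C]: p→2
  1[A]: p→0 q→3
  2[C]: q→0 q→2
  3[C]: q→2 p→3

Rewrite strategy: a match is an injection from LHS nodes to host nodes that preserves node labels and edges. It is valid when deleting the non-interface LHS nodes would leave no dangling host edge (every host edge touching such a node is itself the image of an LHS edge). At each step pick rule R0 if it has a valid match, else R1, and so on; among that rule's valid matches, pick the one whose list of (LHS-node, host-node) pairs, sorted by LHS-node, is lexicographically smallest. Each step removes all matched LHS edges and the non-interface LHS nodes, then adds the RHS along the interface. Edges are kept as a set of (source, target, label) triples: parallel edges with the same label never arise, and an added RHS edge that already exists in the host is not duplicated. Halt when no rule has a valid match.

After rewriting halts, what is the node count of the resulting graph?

Answer: 3

Rewrite trace:
[0] host  ⇒  4 nodes, 7 edges  {0-p->2 1-p->0 1-q->3 2-q->0 2-q->2 3-q->2 3-p->3}
[1] R0 @ {0↦2, 1↦3}  ⇒  4 nodes, 4 edges  {0-p->2 1-p->0 1-q->3 2-q->0}
[2] R2 @ {0↦3, 1↦1}  ⇒  3 nodes, 3 edges  {0-p->2 1-p->0 2-q->0}
normal form: no rule applies after step 2
NF nodes: {0:C, 1:A, 2:C}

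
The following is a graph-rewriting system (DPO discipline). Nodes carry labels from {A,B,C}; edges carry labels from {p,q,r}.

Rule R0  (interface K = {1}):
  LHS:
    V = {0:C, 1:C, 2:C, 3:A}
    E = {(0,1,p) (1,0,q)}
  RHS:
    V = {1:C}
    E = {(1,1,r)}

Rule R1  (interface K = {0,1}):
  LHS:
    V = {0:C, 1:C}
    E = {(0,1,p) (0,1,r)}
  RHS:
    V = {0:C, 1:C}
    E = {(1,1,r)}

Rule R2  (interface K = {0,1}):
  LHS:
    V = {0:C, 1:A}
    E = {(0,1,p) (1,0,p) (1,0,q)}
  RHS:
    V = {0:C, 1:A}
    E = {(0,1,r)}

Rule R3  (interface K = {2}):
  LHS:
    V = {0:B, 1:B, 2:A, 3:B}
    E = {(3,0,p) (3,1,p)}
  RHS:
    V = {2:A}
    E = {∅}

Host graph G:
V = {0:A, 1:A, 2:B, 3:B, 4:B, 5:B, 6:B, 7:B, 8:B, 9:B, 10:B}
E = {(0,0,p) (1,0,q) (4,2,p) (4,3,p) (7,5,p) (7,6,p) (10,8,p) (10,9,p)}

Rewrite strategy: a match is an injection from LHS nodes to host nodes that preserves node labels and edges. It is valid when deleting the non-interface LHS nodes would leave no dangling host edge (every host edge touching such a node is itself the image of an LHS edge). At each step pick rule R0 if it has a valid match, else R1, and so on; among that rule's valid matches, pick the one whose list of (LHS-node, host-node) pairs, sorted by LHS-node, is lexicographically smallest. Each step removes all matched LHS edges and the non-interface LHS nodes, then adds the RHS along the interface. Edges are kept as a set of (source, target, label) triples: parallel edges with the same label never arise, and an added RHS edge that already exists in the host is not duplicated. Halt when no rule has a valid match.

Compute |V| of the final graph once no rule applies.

start.  V:11 E:8  edges: 0-p->0 1-q->0 4-p->2 4-p->3 7-p->5 7-p->6 10-p->8 10-p->9
1. fire R3 via {0↦2, 1↦3, 2↦0, 3↦4}  →  V:8 E:6  edges: 0-p->0 1-q->0 7-p->5 7-p->6 10-p->8 10-p->9
2. fire R3 via {0↦5, 1↦6, 2↦0, 3↦7}  →  V:5 E:4  edges: 0-p->0 1-q->0 10-p->8 10-p->9
3. fire R3 via {0↦8, 1↦9, 2↦0, 3↦10}  →  V:2 E:2  edges: 0-p->0 1-q->0
final graph: no rule applies after step 3
NF nodes: {0:A, 1:A}

Answer: 2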